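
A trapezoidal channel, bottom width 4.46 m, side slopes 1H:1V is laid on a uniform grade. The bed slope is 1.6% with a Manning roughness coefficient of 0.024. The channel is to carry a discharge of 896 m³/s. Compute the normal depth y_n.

y_n = 6.85 m

Manning's equation rearranged: A R^(2/3) = nQ / (1·√S) = 0.024 × 896 / (√0.016) = 170.
Try y = 8.73 m: A R^(2/3) = 287.7 — too large.
Try y = 5.48 m: A R^(2/3) = 106.4 — too small.
Try y = 6.85 m: A R^(2/3) = 170 — ≈ 170.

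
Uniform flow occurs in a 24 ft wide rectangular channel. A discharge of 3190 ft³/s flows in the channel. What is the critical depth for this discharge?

For a rectangular channel, critical depth y_c = (q²/g)^(1/3) where q = Q/b = 3190/24 = 132.9 ft²/s.
So y_c = (132.9²/32.2)^(1/3) = 8.19 ft.

y_c = 8.19 ft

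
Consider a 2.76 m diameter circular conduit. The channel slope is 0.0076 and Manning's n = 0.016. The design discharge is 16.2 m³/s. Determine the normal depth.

y_n = 1.6 m

Manning's equation rearranged: A R^(2/3) = nQ / (1·√S) = 0.016 × 16.2 / (√0.0076) = 2.973.
Try y = 1.91 m: A R^(2/3) = 3.853 — over.
Try y = 1.6 m: A R^(2/3) = 2.976 — close enough.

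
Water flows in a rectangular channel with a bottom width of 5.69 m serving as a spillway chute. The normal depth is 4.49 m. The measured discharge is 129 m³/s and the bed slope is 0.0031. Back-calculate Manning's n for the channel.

Flow area A = b·y = 5.69 × 4.49 = 25.55 m². Wetted perimeter P = b + 2y = 5.69 + 2×4.49 = 14.67 m.
Hydraulic radius R = A/P = 25.55/14.67 = 1.742 m.
Rearranging Manning's equation: n = (1/Q) A R^(2/3) S^(1/2) = (1/129) × 25.55 × 1.742^(2/3) × √0.0031 = 0.016.

n = 0.016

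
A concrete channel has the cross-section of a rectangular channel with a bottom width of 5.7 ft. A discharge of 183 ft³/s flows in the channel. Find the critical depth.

y_c = 3.18 ft

For a rectangular channel, critical depth y_c = (q²/g)^(1/3) where q = Q/b = 183/5.7 = 32.11 ft²/s.
So y_c = (32.11²/32.2)^(1/3) = 3.18 ft.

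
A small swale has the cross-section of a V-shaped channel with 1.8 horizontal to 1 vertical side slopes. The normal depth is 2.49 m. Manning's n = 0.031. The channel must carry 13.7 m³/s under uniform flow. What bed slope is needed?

For a triangular section with side slope z = 1.8: A = zy² = 1.8×2.49² = 11.16 m²; P = 2y√(1+z²) = 2×2.49×2.059 = 10.25 m.
Hydraulic radius R = A/P = 11.16/10.25 = 1.088 m.
From Manning's equation, S = [nQ / (1 A R^(2/3))]² = [0.031 × 13.7 / (1 × 11.16 × 1.088^(2/3))]² = 0.00129.

S = 0.00129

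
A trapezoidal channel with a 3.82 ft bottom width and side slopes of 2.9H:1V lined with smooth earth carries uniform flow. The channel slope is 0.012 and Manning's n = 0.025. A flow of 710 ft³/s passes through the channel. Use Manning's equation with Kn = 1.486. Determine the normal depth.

Manning's equation rearranged: A R^(2/3) = nQ / (1.486·√S) = 0.025 × 710 / (1.486 × √0.012) = 109.
At y = 4.79 ft: A R^(2/3) = 158.5 — too large.
At y = 2.83 ft: A R^(2/3) = 46.69 — too small.
At y = 4.09 ft: A R^(2/3) = 109.1 — matches.

y_n = 4.09 ft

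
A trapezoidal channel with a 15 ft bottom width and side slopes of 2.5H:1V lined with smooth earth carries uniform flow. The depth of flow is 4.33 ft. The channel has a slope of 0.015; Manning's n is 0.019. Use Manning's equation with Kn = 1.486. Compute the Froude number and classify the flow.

supercritical

With bottom width b = 15 ft and side slope z = 2.5: A = (b + zy)y = (15 + 2.5×4.33)×4.33 = 111.8 ft²; P = b + 2y√(1+z²) = 15 + 2×4.33×2.693 = 38.32 ft.
Hydraulic radius R = A/P = 111.8/38.32 = 2.918 ft.
V = (1.486/n) R^(2/3) √S = (1.486/0.019) × 2.918^(2/3) × √0.015 = 19.56 ft/s. Hydraulic depth D_h = A/T = 111.8/36.65 = 3.051 ft.
Froude number Fr = V/√(g·D_h) = 19.56/√(32.2×3.051) = 1.97, which is greater than 1, so the flow is supercritical.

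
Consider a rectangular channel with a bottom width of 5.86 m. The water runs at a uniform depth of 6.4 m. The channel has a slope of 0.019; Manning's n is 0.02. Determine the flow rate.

Flow area A = b·y = 5.86 × 6.4 = 37.5 m². Wetted perimeter P = b + 2y = 5.86 + 2×6.4 = 18.66 m.
Hydraulic radius R = A/P = 37.5/18.66 = 2.01 m.
Manning's equation: Q = (1/n) A R^(2/3) S^(1/2) = (1/0.02) × 37.5 × 2.01^(2/3) × 0.019^(1/2) = 412 m³/s.

Q = 412 m³/s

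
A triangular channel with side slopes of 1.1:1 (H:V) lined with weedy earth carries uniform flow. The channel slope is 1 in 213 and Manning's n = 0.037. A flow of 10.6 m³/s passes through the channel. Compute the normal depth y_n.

Manning's equation rearranged: A R^(2/3) = nQ / (1·√S) = 0.037 × 10.6 / (√0.004695) = 5.724.
Trying y = 2.95 m: A R^(2/3) = 10.15 — too large.
Trying y = 1.96 m: A R^(2/3) = 3.411 — too small.
Trying y = 2.38 m: A R^(2/3) = 5.724 — close enough.

y_n = 2.38 m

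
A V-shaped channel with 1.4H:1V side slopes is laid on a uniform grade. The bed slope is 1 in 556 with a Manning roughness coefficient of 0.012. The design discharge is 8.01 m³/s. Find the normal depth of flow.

y_n = 1.5 m

Manning's equation rearranged: A R^(2/3) = nQ / (1·√S) = 0.012 × 8.01 / (√0.001799) = 2.266.
Try y = 1.13 m: A R^(2/3) = 1.065 — low.
Try y = 1.7 m: A R^(2/3) = 3.164 — high.
Try y = 1.5 m: A R^(2/3) = 2.266 — matches.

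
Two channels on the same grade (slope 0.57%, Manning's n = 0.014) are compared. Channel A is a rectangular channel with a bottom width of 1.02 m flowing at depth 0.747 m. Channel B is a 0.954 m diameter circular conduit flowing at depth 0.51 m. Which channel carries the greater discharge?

channel A

Channel A: Flow area A = b·y = 1.02 × 0.747 = 0.7619 m². Wetted perimeter P = b + 2y = 1.02 + 2×0.747 = 2.514 m. Hydraulic radius R = A/P = 0.7619/2.514 = 0.3031 m. Q_A = (1/0.014)·0.7619·0.3031^(2/3)·√0.0057 = 1.854 m³/s.
Channel B: For a circular section of diameter D = 0.954 m at depth y = 0.51 m, the central angle is θ = 2 arccos(1 − 2y/D) = 3.28 rad. Then A = (D²/8)(θ − sin θ) = 0.3889 m² and P = Dθ/2 = 1.565 m. Hydraulic radius R = A/P = 0.3889/1.565 = 0.2485 m. Q_B = (1/0.014)·0.3889·0.2485^(2/3)·√0.0057 = 0.8289 m³/s.
Q_A = 1.854 m³/s vs Q_B = 0.8289 m³/s, so channel A carries more.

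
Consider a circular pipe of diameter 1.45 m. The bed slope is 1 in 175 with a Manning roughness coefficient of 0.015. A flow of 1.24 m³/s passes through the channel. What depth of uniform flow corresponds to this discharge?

y_n = 0.538 m

Manning's equation rearranged: A R^(2/3) = nQ / (1·√S) = 0.015 × 1.24 / (√0.005714) = 0.2461.
Trying y = 0.687 m: A R^(2/3) = 0.3827 — high.
Trying y = 0.538 m: A R^(2/3) = 0.2463 — matches.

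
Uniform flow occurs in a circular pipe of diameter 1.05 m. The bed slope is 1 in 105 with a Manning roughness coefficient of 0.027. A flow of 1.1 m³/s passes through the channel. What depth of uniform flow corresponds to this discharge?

y_n = 0.749 m

Manning's equation rearranged: A R^(2/3) = nQ / (1·√S) = 0.027 × 1.1 / (√0.009524) = 0.3043.
Try y = 0.669 m: A R^(2/3) = 0.2609 — short.
Try y = 0.92 m: A R^(2/3) = 0.3733 — over.
Try y = 0.749 m: A R^(2/3) = 0.3045 — close enough.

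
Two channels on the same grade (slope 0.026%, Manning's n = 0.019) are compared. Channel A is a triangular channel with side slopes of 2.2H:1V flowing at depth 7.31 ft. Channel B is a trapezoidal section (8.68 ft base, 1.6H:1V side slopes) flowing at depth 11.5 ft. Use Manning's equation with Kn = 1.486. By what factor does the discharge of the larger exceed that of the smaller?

3.92

Channel A: For a triangular section with side slope z = 2.2: A = zy² = 2.2×7.31² = 117.6 ft²; P = 2y√(1+z²) = 2×7.31×2.417 = 35.33 ft. Hydraulic radius R = A/P = 117.6/35.33 = 3.327 ft. Q_A = (1.486/0.019)·117.6·3.327^(2/3)·√0.00026 = 330.4 ft³/s.
Channel B: With bottom width b = 8.68 ft and side slope z = 1.6: A = (b + zy)y = (8.68 + 1.6×11.5)×11.5 = 311.4 ft²; P = b + 2y√(1+z²) = 8.68 + 2×11.5×1.887 = 52.08 ft. Hydraulic radius R = A/P = 311.4/52.08 = 5.98 ft. Q_B = (1.486/0.019)·311.4·5.98^(2/3)·√0.00026 = 1294 ft³/s.
The larger discharge is 1294 ft³/s and the smaller is 330.4 ft³/s; the ratio is 3.92.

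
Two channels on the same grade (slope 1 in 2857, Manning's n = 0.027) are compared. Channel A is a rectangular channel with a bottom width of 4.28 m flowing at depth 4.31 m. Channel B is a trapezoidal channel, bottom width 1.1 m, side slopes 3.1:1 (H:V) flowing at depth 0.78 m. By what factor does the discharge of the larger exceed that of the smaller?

14.7

Channel A: Flow area A = b·y = 4.28 × 4.31 = 18.45 m². Wetted perimeter P = b + 2y = 4.28 + 2×4.31 = 12.9 m. Hydraulic radius R = A/P = 18.45/12.9 = 1.43 m. Q_A = (1/0.027)·18.45·1.43^(2/3)·√0.00035 = 16.22 m³/s.
Channel B: With bottom width b = 1.1 m and side slope z = 3.1: A = (b + zy)y = (1.1 + 3.1×0.78)×0.78 = 2.744 m²; P = b + 2y√(1+z²) = 1.1 + 2×0.78×3.257 = 6.181 m. Hydraulic radius R = A/P = 2.744/6.181 = 0.4439 m. Q_B = (1/0.027)·2.744·0.4439^(2/3)·√0.00035 = 1.106 m³/s.
The larger discharge is 16.22 m³/s and the smaller is 1.106 m³/s; the ratio is 14.7.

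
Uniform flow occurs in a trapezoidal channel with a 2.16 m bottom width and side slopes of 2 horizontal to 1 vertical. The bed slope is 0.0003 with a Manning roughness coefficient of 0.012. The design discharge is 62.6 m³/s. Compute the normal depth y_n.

Manning's equation rearranged: A R^(2/3) = nQ / (1·√S) = 0.012 × 62.6 / (√0.0003) = 43.37.
At y = 3.72 m: A R^(2/3) = 54.78 — high.
At y = 2.53 m: A R^(2/3) = 22.37 — low.
At y = 3.37 m: A R^(2/3) = 43.4 — ≈ 43.37.

y_n = 3.37 m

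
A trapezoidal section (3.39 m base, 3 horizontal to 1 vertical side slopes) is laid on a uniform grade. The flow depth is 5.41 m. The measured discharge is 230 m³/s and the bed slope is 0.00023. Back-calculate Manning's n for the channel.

n = 0.014

With bottom width b = 3.39 m and side slope z = 3: A = (b + zy)y = (3.39 + 3×5.41)×5.41 = 106.1 m²; P = b + 2y√(1+z²) = 3.39 + 2×5.41×3.162 = 37.61 m.
Hydraulic radius R = A/P = 106.1/37.61 = 2.823 m.
Rearranging Manning's equation: n = (1/Q) A R^(2/3) S^(1/2) = (1/230) × 106.1 × 2.823^(2/3) × √0.00023 = 0.014.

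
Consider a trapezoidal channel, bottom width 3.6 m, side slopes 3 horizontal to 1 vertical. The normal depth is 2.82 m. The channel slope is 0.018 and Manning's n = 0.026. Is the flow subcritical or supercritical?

With bottom width b = 3.6 m and side slope z = 3: A = (b + zy)y = (3.6 + 3×2.82)×2.82 = 34.01 m²; P = b + 2y√(1+z²) = 3.6 + 2×2.82×3.162 = 21.44 m.
Hydraulic radius R = A/P = 34.01/21.44 = 1.587 m.
V = (1/n) R^(2/3) √S = (1/0.026) × 1.587^(2/3) × √0.018 = 7.02 m/s. Hydraulic depth D_h = A/T = 34.01/20.52 = 1.657 m.
Froude number Fr = V/√(g·D_h) = 7.02/√(9.81×1.657) = 1.74, which is greater than 1, so the flow is supercritical.

supercritical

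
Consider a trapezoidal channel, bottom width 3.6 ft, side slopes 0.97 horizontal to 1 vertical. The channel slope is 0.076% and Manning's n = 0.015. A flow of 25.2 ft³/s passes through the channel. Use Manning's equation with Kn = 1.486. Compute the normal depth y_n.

y_n = 1.69 ft

Manning's equation rearranged: A R^(2/3) = nQ / (1.486·√S) = 0.015 × 25.2 / (1.486 × √0.00076) = 9.227.
At y = 1.16 ft: A R^(2/3) = 4.733 — too small.
At y = 2.05 ft: A R^(2/3) = 13.15 — too large.
At y = 1.69 ft: A R^(2/3) = 9.238 — matches.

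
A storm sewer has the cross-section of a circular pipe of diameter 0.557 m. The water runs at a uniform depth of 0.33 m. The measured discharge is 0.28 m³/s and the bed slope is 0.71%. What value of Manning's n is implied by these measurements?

For a circular section of diameter D = 0.557 m at depth y = 0.33 m, the central angle is θ = 2 arccos(1 − 2y/D) = 3.514 rad. Then A = (D²/8)(θ − sin θ) = 0.1504 m² and P = Dθ/2 = 0.9785 m.
Hydraulic radius R = A/P = 0.1504/0.9785 = 0.1537 m.
Rearranging Manning's equation: n = (1/Q) A R^(2/3) S^(1/2) = (1/0.28) × 0.1504 × 0.1537^(2/3) × √0.0071 = 0.013.

n = 0.013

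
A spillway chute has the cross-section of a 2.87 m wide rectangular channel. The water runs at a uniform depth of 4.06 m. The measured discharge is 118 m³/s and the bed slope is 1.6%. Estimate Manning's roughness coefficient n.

n = 0.013

Flow area A = b·y = 2.87 × 4.06 = 11.65 m². Wetted perimeter P = b + 2y = 2.87 + 2×4.06 = 10.99 m.
Hydraulic radius R = A/P = 11.65/10.99 = 1.06 m.
Rearranging Manning's equation: n = (1/Q) A R^(2/3) S^(1/2) = (1/118) × 11.65 × 1.06^(2/3) × √0.016 = 0.013.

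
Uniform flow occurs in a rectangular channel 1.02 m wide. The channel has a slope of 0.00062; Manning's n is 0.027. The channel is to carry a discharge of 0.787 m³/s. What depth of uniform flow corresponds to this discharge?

y_n = 1.58 m

Manning's equation rearranged: A R^(2/3) = nQ / (1·√S) = 0.027 × 0.787 / (√0.00062) = 0.8534.
Try y = 1.1 m: A R^(2/3) = 0.5556 — low.
Try y = 1.81 m: A R^(2/3) = 0.9987 — high.
Try y = 1.58 m: A R^(2/3) = 0.8537 — matches.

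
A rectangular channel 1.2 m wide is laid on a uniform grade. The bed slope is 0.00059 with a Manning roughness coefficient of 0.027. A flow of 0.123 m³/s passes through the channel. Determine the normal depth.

y_n = 0.323 m

Manning's equation rearranged: A R^(2/3) = nQ / (1·√S) = 0.027 × 0.123 / (√0.00059) = 0.1367.
Trying y = 0.258 m: A R^(2/3) = 0.09885 — low.
Trying y = 0.361 m: A R^(2/3) = 0.1604 — high.
Trying y = 0.323 m: A R^(2/3) = 0.1369 — close enough.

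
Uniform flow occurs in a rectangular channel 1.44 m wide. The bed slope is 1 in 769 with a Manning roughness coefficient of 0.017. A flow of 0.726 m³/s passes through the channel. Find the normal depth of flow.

y_n = 0.526 m

Manning's equation rearranged: A R^(2/3) = nQ / (1·√S) = 0.017 × 0.726 / (√0.0013) = 0.3423.
At y = 0.413 m: A R^(2/3) = 0.2438 — low.
At y = 0.637 m: A R^(2/3) = 0.4451 — high.
At y = 0.526 m: A R^(2/3) = 0.3424 — ≈ 0.3423.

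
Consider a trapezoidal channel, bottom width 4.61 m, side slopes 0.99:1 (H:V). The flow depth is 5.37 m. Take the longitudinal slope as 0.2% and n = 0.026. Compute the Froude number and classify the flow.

subcritical

With bottom width b = 4.61 m and side slope z = 0.99: A = (b + zy)y = (4.61 + 0.99×5.37)×5.37 = 53.3 m²; P = b + 2y√(1+z²) = 4.61 + 2×5.37×1.407 = 19.72 m.
Hydraulic radius R = A/P = 53.3/19.72 = 2.703 m.
V = (1/n) R^(2/3) √S = (1/0.026) × 2.703^(2/3) × √0.002 = 3.337 m/s. Hydraulic depth D_h = A/T = 53.3/15.24 = 3.497 m.
Froude number Fr = V/√(g·D_h) = 3.337/√(9.81×3.497) = 0.57, which is less than 1, so the flow is subcritical.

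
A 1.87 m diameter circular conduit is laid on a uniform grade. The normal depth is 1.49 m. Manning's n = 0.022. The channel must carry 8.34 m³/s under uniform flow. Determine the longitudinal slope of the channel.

For a circular section of diameter D = 1.87 m at depth y = 1.49 m, the central angle is θ = 2 arccos(1 − 2y/D) = 4.413 rad. Then A = (D²/8)(θ − sin θ) = 2.346 m² and P = Dθ/2 = 4.126 m.
Hydraulic radius R = A/P = 2.346/4.126 = 0.5687 m.
From Manning's equation, S = [nQ / (1 A R^(2/3))]² = [0.022 × 8.34 / (1 × 2.346 × 0.5687^(2/3))]² = 0.013.

S = 0.013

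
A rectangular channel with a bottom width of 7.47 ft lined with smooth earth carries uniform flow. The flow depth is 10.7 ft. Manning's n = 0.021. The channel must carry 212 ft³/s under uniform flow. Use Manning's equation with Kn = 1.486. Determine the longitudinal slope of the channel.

Flow area A = b·y = 7.47 × 10.7 = 79.93 ft². Wetted perimeter P = b + 2y = 7.47 + 2×10.7 = 28.87 ft.
Hydraulic radius R = A/P = 79.93/28.87 = 2.769 ft.
From Manning's equation, S = [nQ / (1.486 A R^(2/3))]² = [0.021 × 212 / (1.486 × 79.93 × 2.769^(2/3))]² = 0.000361.

S = 0.000361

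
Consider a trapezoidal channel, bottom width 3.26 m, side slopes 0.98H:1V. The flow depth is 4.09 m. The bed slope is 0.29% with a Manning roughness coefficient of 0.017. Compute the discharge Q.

With bottom width b = 3.26 m and side slope z = 0.98: A = (b + zy)y = (3.26 + 0.98×4.09)×4.09 = 29.73 m²; P = b + 2y√(1+z²) = 3.26 + 2×4.09×1.4 = 14.71 m.
Hydraulic radius R = A/P = 29.73/14.71 = 2.02 m.
Manning's equation: Q = (1/n) A R^(2/3) S^(1/2) = (1/0.017) × 29.73 × 2.02^(2/3) × 0.0029^(1/2) = 150 m³/s.

Q = 150 m³/s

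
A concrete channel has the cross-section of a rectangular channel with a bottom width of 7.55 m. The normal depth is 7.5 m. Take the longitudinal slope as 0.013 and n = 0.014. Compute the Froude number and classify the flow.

supercritical

Flow area A = b·y = 7.55 × 7.5 = 56.62 m². Wetted perimeter P = b + 2y = 7.55 + 2×7.5 = 22.55 m.
Hydraulic radius R = A/P = 56.62/22.55 = 2.511 m.
V = (1/n) R^(2/3) √S = (1/0.014) × 2.511^(2/3) × √0.013 = 15.05 m/s. Hydraulic depth D_h = A/T = 56.62/7.55 = 7.5 m.
Froude number Fr = V/√(g·D_h) = 15.05/√(9.81×7.5) = 1.75, which is greater than 1, so the flow is supercritical.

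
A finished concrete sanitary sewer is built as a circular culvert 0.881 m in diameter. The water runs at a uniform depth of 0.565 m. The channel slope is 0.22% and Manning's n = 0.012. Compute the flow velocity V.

V = 1.56 m/s

For a circular section of diameter D = 0.881 m at depth y = 0.565 m, the central angle is θ = 2 arccos(1 − 2y/D) = 3.715 rad. Then A = (D²/8)(θ − sin θ) = 0.413 m² and P = Dθ/2 = 1.636 m.
Hydraulic radius R = A/P = 0.413/1.636 = 0.2524 m.
From Manning's equation, V = (1/n) R^(2/3) S^(1/2) = (1/0.012) × 0.2524^(2/3) × 0.0022^(1/2) = 1.56 m/s.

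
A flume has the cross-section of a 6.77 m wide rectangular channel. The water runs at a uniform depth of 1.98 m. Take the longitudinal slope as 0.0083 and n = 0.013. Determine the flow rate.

Flow area A = b·y = 6.77 × 1.98 = 13.4 m². Wetted perimeter P = b + 2y = 6.77 + 2×1.98 = 10.73 m.
Hydraulic radius R = A/P = 13.4/10.73 = 1.249 m.
Manning's equation: Q = (1/n) A R^(2/3) S^(1/2) = (1/0.013) × 13.4 × 1.249^(2/3) × 0.0083^(1/2) = 109 m³/s.

Q = 109 m³/s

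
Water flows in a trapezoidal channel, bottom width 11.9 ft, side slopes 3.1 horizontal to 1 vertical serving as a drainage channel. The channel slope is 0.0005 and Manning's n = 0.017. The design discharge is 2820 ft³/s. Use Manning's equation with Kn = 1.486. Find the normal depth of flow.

Manning's equation rearranged: A R^(2/3) = nQ / (1.486·√S) = 0.017 × 2820 / (1.486 × √0.0005) = 1443.
Trying y = 7.06 ft: A R^(2/3) = 613 — too small.
Trying y = 12 ft: A R^(2/3) = 2061 — too large.
Trying y = 10.3 ft: A R^(2/3) = 1443 — close enough.

y_n = 10.3 ft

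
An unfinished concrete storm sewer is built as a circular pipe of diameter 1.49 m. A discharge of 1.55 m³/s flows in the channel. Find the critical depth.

y_c = 0.637 m

At critical depth, Q² T / (g A³) = 1, i.e. A³/T = Q²/g = 1.55²/9.81 = 0.2449.
Try y = 0.709 m: A³/T = 0.3681 — high.
Try y = 0.504 m: A³/T = 0.09922 — low.
Try y = 0.637 m: A³/T = 0.2443 — close enough.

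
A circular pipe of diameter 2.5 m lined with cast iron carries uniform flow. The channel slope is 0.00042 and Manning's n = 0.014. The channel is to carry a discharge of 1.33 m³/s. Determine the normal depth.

y_n = 0.858 m

Manning's equation rearranged: A R^(2/3) = nQ / (1·√S) = 0.014 × 1.33 / (√0.00042) = 0.9086.
Trying y = 0.691 m: A R^(2/3) = 0.5991 — short.
Trying y = 0.94 m: A R^(2/3) = 1.079 — over.
Trying y = 0.858 m: A R^(2/3) = 0.9092 — close enough.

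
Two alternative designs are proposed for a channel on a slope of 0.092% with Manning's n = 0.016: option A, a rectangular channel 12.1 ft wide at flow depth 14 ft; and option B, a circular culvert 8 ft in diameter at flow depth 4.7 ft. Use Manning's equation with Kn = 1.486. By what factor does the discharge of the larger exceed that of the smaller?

Channel A: Flow area A = b·y = 12.1 × 14 = 169.4 ft². Wetted perimeter P = b + 2y = 12.1 + 2×14 = 40.1 ft. Hydraulic radius R = A/P = 169.4/40.1 = 4.224 ft. Q_A = (1.486/0.016)·169.4·4.224^(2/3)·√0.00092 = 1247 ft³/s.
Channel B: For a circular section of diameter D = 8 ft at depth y = 4.7 ft, the central angle is θ = 2 arccos(1 − 2y/D) = 3.493 rad. Then A = (D²/8)(θ − sin θ) = 30.7 ft² and P = Dθ/2 = 13.97 ft. Hydraulic radius R = A/P = 30.7/13.97 = 2.197 ft. Q_B = (1.486/0.016)·30.7·2.197^(2/3)·√0.00092 = 146.2 ft³/s.
The larger discharge is 1247 ft³/s and the smaller is 146.2 ft³/s; the ratio is 8.53.

8.53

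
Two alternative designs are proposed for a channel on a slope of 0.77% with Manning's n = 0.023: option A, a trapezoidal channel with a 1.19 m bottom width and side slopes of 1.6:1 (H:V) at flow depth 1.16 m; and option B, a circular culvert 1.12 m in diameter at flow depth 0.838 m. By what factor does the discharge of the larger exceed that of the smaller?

Channel A: With bottom width b = 1.19 m and side slope z = 1.6: A = (b + zy)y = (1.19 + 1.6×1.16)×1.16 = 3.533 m²; P = b + 2y√(1+z²) = 1.19 + 2×1.16×1.887 = 5.567 m. Hydraulic radius R = A/P = 3.533/5.567 = 0.6347 m. Q_A = (1/0.023)·3.533·0.6347^(2/3)·√0.0077 = 9.956 m³/s.
Channel B: For a circular section of diameter D = 1.12 m at depth y = 0.838 m, the central angle is θ = 2 arccos(1 − 2y/D) = 4.181 rad. Then A = (D²/8)(θ − sin θ) = 0.7907 m² and P = Dθ/2 = 2.341 m. Hydraulic radius R = A/P = 0.7907/2.341 = 0.3377 m. Q_B = (1/0.023)·0.7907·0.3377^(2/3)·√0.0077 = 1.463 m³/s.
The larger discharge is 9.956 m³/s and the smaller is 1.463 m³/s; the ratio is 6.81.

6.81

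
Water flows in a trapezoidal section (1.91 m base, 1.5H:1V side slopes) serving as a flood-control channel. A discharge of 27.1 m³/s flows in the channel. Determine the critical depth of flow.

y_c = 1.78 m

At critical depth, Q² T / (g A³) = 1, i.e. A³/T = Q²/g = 27.1²/9.81 = 74.86.
Try y = 2 m: A³/T = 119.7 — high.
Try y = 1.55 m: A³/T = 43.12 — low.
Try y = 1.78 m: A³/T = 74.73 — matches.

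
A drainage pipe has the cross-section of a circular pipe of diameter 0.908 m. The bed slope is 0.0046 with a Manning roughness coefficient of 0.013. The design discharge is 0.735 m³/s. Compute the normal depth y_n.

Manning's equation rearranged: A R^(2/3) = nQ / (1·√S) = 0.013 × 0.735 / (√0.0046) = 0.1409.
Trying y = 0.422 m: A R^(2/3) = 0.1062 — short.
Trying y = 0.612 m: A R^(2/3) = 0.1918 — over.
Trying y = 0.499 m: A R^(2/3) = 0.141 — ≈ 0.1409.

y_n = 0.499 m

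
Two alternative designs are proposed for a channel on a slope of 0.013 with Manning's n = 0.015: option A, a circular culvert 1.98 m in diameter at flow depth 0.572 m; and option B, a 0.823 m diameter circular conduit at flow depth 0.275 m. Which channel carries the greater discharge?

Channel A: For a circular section of diameter D = 1.98 m at depth y = 0.572 m, the central angle is θ = 2 arccos(1 − 2y/D) = 2.27 rad. Then A = (D²/8)(θ − sin θ) = 0.7372 m² and P = Dθ/2 = 2.247 m. Hydraulic radius R = A/P = 0.7372/2.247 = 0.3281 m. Q_A = (1/0.015)·0.7372·0.3281^(2/3)·√0.013 = 2.665 m³/s.
Channel B: For a circular section of diameter D = 0.823 m at depth y = 0.275 m, the central angle is θ = 2 arccos(1 − 2y/D) = 2.465 rad. Then A = (D²/8)(θ − sin θ) = 0.1557 m² and P = Dθ/2 = 1.014 m. Hydraulic radius R = A/P = 0.1557/1.014 = 0.1535 m. Q_B = (1/0.015)·0.1557·0.1535^(2/3)·√0.013 = 0.3394 m³/s.
Q_A = 2.665 m³/s vs Q_B = 0.3394 m³/s, so channel A carries more.

channel A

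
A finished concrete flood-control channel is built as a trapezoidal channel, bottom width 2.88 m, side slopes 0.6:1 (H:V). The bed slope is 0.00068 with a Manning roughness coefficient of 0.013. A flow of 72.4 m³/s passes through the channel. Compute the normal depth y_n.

y_n = 4.37 m

Manning's equation rearranged: A R^(2/3) = nQ / (1·√S) = 0.013 × 72.4 / (√0.00068) = 36.09.
At y = 5.56 m: A R^(2/3) = 58.12 — over.
At y = 4.37 m: A R^(2/3) = 36.09 — ≈ 36.09.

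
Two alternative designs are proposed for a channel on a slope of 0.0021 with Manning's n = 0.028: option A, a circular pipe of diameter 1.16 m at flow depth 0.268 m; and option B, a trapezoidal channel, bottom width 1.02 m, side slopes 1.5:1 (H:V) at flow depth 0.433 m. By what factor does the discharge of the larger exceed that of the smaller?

Channel A: For a circular section of diameter D = 1.16 m at depth y = 0.268 m, the central angle is θ = 2 arccos(1 − 2y/D) = 2.006 rad. Then A = (D²/8)(θ − sin θ) = 0.1848 m² and P = Dθ/2 = 1.163 m. Hydraulic radius R = A/P = 0.1848/1.163 = 0.1589 m. Q_A = (1/0.028)·0.1848·0.1589^(2/3)·√0.0021 = 0.08872 m³/s.
Channel B: With bottom width b = 1.02 m and side slope z = 1.5: A = (b + zy)y = (1.02 + 1.5×0.433)×0.433 = 0.7229 m²; P = b + 2y√(1+z²) = 1.02 + 2×0.433×1.803 = 2.581 m. Hydraulic radius R = A/P = 0.7229/2.581 = 0.2801 m. Q_B = (1/0.028)·0.7229·0.2801^(2/3)·√0.0021 = 0.5064 m³/s.
The larger discharge is 0.5064 m³/s and the smaller is 0.08872 m³/s; the ratio is 5.71.

5.71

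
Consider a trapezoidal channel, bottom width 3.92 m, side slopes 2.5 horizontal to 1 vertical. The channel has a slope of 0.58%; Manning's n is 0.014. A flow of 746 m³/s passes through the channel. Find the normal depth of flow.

y_n = 4.71 m

Manning's equation rearranged: A R^(2/3) = nQ / (1·√S) = 0.014 × 746 / (√0.0058) = 137.1.
Try y = 5.7 m: A R^(2/3) = 215 — over.
Try y = 4.71 m: A R^(2/3) = 137.1 — matches.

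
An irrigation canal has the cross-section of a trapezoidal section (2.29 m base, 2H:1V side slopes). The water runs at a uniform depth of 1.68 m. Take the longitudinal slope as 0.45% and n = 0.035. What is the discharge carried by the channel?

Q = 17.8 m³/s

With bottom width b = 2.29 m and side slope z = 2: A = (b + zy)y = (2.29 + 2×1.68)×1.68 = 9.492 m²; P = b + 2y√(1+z²) = 2.29 + 2×1.68×2.236 = 9.803 m.
Hydraulic radius R = A/P = 9.492/9.803 = 0.9683 m.
Manning's equation: Q = (1/n) A R^(2/3) S^(1/2) = (1/0.035) × 9.492 × 0.9683^(2/3) × 0.0045^(1/2) = 17.8 m³/s.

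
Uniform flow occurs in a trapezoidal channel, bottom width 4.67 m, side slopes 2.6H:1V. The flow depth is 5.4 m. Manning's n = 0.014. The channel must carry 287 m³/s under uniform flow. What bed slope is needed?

With bottom width b = 4.67 m and side slope z = 2.6: A = (b + zy)y = (4.67 + 2.6×5.4)×5.4 = 101 m²; P = b + 2y√(1+z²) = 4.67 + 2×5.4×2.786 = 34.76 m.
Hydraulic radius R = A/P = 101/34.76 = 2.907 m.
From Manning's equation, S = [nQ / (1 A R^(2/3))]² = [0.014 × 287 / (1 × 101 × 2.907^(2/3))]² = 0.000381.

S = 0.000381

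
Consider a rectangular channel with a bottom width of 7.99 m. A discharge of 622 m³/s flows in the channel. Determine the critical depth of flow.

For a rectangular channel, critical depth y_c = (q²/g)^(1/3) where q = Q/b = 622/7.99 = 77.85 m²/s.
So y_c = (77.85²/9.81)^(1/3) = 8.52 m.

y_c = 8.52 m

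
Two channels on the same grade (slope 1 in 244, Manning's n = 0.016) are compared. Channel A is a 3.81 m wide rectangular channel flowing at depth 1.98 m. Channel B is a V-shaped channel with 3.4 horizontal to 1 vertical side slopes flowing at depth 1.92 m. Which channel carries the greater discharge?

Channel A: Flow area A = b·y = 3.81 × 1.98 = 7.544 m². Wetted perimeter P = b + 2y = 3.81 + 2×1.98 = 7.77 m. Hydraulic radius R = A/P = 7.544/7.77 = 0.9709 m. Q_A = (1/0.016)·7.544·0.9709^(2/3)·√0.004098 = 29.6 m³/s.
Channel B: For a triangular section with side slope z = 3.4: A = zy² = 3.4×1.92² = 12.53 m²; P = 2y√(1+z²) = 2×1.92×3.544 = 13.61 m. Hydraulic radius R = A/P = 12.53/13.61 = 0.921 m. Q_B = (1/0.016)·12.53·0.921^(2/3)·√0.004098 = 47.47 m³/s.
Q_A = 29.6 m³/s vs Q_B = 47.47 m³/s, so channel B carries more.

channel B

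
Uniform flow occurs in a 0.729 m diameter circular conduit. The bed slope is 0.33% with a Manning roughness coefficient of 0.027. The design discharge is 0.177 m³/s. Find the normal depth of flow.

y_n = 0.415 m

Manning's equation rearranged: A R^(2/3) = nQ / (1·√S) = 0.027 × 0.177 / (√0.0033) = 0.08319.
At y = 0.456 m: A R^(2/3) = 0.09597 — high.
At y = 0.328 m: A R^(2/3) = 0.05587 — low.
At y = 0.415 m: A R^(2/3) = 0.08305 — ≈ 0.08319.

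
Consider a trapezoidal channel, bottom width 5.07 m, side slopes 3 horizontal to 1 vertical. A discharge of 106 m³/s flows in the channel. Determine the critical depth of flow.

At critical depth, Q² T / (g A³) = 1, i.e. A³/T = Q²/g = 106²/9.81 = 1145.
At y = 2.08 m: A³/T = 741.8 — short.
At y = 2.32 m: A³/T = 1145 — ≈ 1145.

y_c = 2.32 m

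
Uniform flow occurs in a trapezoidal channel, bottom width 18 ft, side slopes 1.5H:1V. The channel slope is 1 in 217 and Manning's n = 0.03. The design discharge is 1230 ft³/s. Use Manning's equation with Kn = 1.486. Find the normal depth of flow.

y_n = 5.61 ft

Manning's equation rearranged: A R^(2/3) = nQ / (1.486·√S) = 0.03 × 1230 / (1.486 × √0.004608) = 365.8.
At y = 6.68 ft: A R^(2/3) = 506.2 — high.
At y = 5 ft: A R^(2/3) = 296.1 — low.
At y = 5.61 ft: A R^(2/3) = 365.7 — matches.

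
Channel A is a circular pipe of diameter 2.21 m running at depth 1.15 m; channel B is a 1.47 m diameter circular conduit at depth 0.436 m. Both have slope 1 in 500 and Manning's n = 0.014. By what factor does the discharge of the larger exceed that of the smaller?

Channel A: For a circular section of diameter D = 2.21 m at depth y = 1.15 m, the central angle is θ = 2 arccos(1 − 2y/D) = 3.223 rad. Then A = (D²/8)(θ − sin θ) = 2.017 m² and P = Dθ/2 = 3.561 m. Hydraulic radius R = A/P = 2.017/3.561 = 0.5665 m. Q_A = (1/0.014)·2.017·0.5665^(2/3)·√0.002 = 4.412 m³/s.
Channel B: For a circular section of diameter D = 1.47 m at depth y = 0.436 m, the central angle is θ = 2 arccos(1 − 2y/D) = 2.304 rad. Then A = (D²/8)(θ − sin θ) = 0.4215 m² and P = Dθ/2 = 1.693 m. Hydraulic radius R = A/P = 0.4215/1.693 = 0.2489 m. Q_B = (1/0.014)·0.4215·0.2489^(2/3)·√0.002 = 0.5328 m³/s.
The larger discharge is 4.412 m³/s and the smaller is 0.5328 m³/s; the ratio is 8.28.

8.28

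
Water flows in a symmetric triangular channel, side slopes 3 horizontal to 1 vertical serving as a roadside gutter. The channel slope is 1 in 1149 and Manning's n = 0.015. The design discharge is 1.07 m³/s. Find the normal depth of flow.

y_n = 0.635 m

Manning's equation rearranged: A R^(2/3) = nQ / (1·√S) = 0.015 × 1.07 / (√0.0008703) = 0.544.
Try y = 0.435 m: A R^(2/3) = 0.1982 — low.
Try y = 0.694 m: A R^(2/3) = 0.6889 — high.
Try y = 0.635 m: A R^(2/3) = 0.5436 — ≈ 0.544.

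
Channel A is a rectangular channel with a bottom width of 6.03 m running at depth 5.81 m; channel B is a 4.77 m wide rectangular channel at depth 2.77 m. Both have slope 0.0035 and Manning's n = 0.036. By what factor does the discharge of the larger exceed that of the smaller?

Channel A: Flow area A = b·y = 6.03 × 5.81 = 35.03 m². Wetted perimeter P = b + 2y = 6.03 + 2×5.81 = 17.65 m. Hydraulic radius R = A/P = 35.03/17.65 = 1.985 m. Q_A = (1/0.036)·35.03·1.985^(2/3)·√0.0035 = 90.93 m³/s.
Channel B: Flow area A = b·y = 4.77 × 2.77 = 13.21 m². Wetted perimeter P = b + 2y = 4.77 + 2×2.77 = 10.31 m. Hydraulic radius R = A/P = 13.21/10.31 = 1.282 m. Q_B = (1/0.036)·13.21·1.282^(2/3)·√0.0035 = 25.62 m³/s.
The larger discharge is 90.93 m³/s and the smaller is 25.62 m³/s; the ratio is 3.55.

3.55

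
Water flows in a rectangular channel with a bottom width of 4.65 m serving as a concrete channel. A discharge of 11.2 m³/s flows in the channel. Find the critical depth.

y_c = 0.839 m

For a rectangular channel, critical depth y_c = (q²/g)^(1/3) where q = Q/b = 11.2/4.65 = 2.409 m²/s.
So y_c = (2.409²/9.81)^(1/3) = 0.839 m.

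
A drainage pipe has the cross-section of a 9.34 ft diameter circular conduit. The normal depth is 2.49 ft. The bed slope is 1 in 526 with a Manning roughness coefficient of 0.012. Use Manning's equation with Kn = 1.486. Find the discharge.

For a circular section of diameter D = 9.34 ft at depth y = 2.49 ft, the central angle is θ = 2 arccos(1 − 2y/D) = 2.17 rad. Then A = (D²/8)(θ − sin θ) = 14.66 ft² and P = Dθ/2 = 10.13 ft.
Hydraulic radius R = A/P = 14.66/10.13 = 1.447 ft.
Manning's equation: Q = (1.486/n) A R^(2/3) S^(1/2) = (1.486/0.012) × 14.66 × 1.447^(2/3) × 0.001901^(1/2) = 101 ft³/s.

Q = 101 ft³/s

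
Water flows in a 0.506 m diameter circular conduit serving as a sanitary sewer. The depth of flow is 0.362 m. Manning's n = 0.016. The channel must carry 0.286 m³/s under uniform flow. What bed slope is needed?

S = 0.011

For a circular section of diameter D = 0.506 m at depth y = 0.362 m, the central angle is θ = 2 arccos(1 − 2y/D) = 4.032 rad. Then A = (D²/8)(θ − sin θ) = 0.1539 m² and P = Dθ/2 = 1.02 m.
Hydraulic radius R = A/P = 0.1539/1.02 = 0.1509 m.
From Manning's equation, S = [nQ / (1 A R^(2/3))]² = [0.016 × 0.286 / (1 × 0.1539 × 0.1509^(2/3))]² = 0.011.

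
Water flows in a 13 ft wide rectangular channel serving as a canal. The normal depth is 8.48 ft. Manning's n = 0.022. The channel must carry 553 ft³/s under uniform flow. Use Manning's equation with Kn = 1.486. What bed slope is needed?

Flow area A = b·y = 13 × 8.48 = 110.2 ft². Wetted perimeter P = b + 2y = 13 + 2×8.48 = 29.96 ft.
Hydraulic radius R = A/P = 110.2/29.96 = 3.68 ft.
From Manning's equation, S = [nQ / (1.486 A R^(2/3))]² = [0.022 × 553 / (1.486 × 110.2 × 3.68^(2/3))]² = 0.000971.

S = 0.000971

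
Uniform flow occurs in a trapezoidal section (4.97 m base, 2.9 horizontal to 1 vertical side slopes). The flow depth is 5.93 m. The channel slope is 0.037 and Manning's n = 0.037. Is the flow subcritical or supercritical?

With bottom width b = 4.97 m and side slope z = 2.9: A = (b + zy)y = (4.97 + 2.9×5.93)×5.93 = 131.5 m²; P = b + 2y√(1+z²) = 4.97 + 2×5.93×3.068 = 41.35 m.
Hydraulic radius R = A/P = 131.5/41.35 = 3.179 m.
V = (1/n) R^(2/3) √S = (1/0.037) × 3.179^(2/3) × √0.037 = 11.24 m/s. Hydraulic depth D_h = A/T = 131.5/39.36 = 3.339 m.
Froude number Fr = V/√(g·D_h) = 11.24/√(9.81×3.339) = 1.96, which is greater than 1, so the flow is supercritical.

supercritical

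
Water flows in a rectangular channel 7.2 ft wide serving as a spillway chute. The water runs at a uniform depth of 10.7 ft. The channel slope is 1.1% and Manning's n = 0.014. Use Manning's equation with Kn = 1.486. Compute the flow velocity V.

Flow area A = b·y = 7.2 × 10.7 = 77.04 ft². Wetted perimeter P = b + 2y = 7.2 + 2×10.7 = 28.6 ft.
Hydraulic radius R = A/P = 77.04/28.6 = 2.694 ft.
From Manning's equation, V = (1.486/n) R^(2/3) S^(1/2) = (1.486/0.014) × 2.694^(2/3) × 0.011^(1/2) = 21.6 ft/s.

V = 21.6 ft/s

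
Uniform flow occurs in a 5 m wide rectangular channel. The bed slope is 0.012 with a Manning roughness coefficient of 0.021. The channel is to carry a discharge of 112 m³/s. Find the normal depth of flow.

y_n = 3.37 m

Manning's equation rearranged: A R^(2/3) = nQ / (1·√S) = 0.021 × 112 / (√0.012) = 21.47.
At y = 3.68 m: A R^(2/3) = 23.99 — high.
At y = 3.02 m: A R^(2/3) = 18.61 — low.
At y = 3.37 m: A R^(2/3) = 21.44 — matches.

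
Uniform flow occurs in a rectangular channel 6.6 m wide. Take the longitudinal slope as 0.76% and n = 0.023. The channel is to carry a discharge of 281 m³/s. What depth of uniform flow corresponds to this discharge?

Manning's equation rearranged: A R^(2/3) = nQ / (1·√S) = 0.023 × 281 / (√0.0076) = 74.14.
At y = 7.81 m: A R^(2/3) = 90.33 — over.
At y = 5.65 m: A R^(2/3) = 60.83 — short.
At y = 6.63 m: A R^(2/3) = 74.09 — close enough.

y_n = 6.63 m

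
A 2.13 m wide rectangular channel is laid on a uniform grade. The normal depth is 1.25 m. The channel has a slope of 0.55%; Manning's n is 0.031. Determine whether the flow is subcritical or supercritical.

Flow area A = b·y = 2.13 × 1.25 = 2.662 m². Wetted perimeter P = b + 2y = 2.13 + 2×1.25 = 4.63 m.
Hydraulic radius R = A/P = 2.662/4.63 = 0.5751 m.
V = (1/n) R^(2/3) √S = (1/0.031) × 0.5751^(2/3) × √0.0055 = 1.654 m/s. Hydraulic depth D_h = A/T = 2.662/2.13 = 1.25 m.
Froude number Fr = V/√(g·D_h) = 1.654/√(9.81×1.25) = 0.472, which is less than 1, so the flow is subcritical.

subcritical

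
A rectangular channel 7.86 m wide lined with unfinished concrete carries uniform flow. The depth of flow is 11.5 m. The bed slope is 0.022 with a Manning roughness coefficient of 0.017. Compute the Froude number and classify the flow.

supercritical

Flow area A = b·y = 7.86 × 11.5 = 90.39 m². Wetted perimeter P = b + 2y = 7.86 + 2×11.5 = 30.86 m.
Hydraulic radius R = A/P = 90.39/30.86 = 2.929 m.
V = (1/n) R^(2/3) √S = (1/0.017) × 2.929^(2/3) × √0.022 = 17.86 m/s. Hydraulic depth D_h = A/T = 90.39/7.86 = 11.5 m.
Froude number Fr = V/√(g·D_h) = 17.86/√(9.81×11.5) = 1.68, which is greater than 1, so the flow is supercritical.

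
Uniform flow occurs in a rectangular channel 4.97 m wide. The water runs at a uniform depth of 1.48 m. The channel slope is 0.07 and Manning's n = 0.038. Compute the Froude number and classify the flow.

Flow area A = b·y = 4.97 × 1.48 = 7.356 m². Wetted perimeter P = b + 2y = 4.97 + 2×1.48 = 7.93 m.
Hydraulic radius R = A/P = 7.356/7.93 = 0.9276 m.
V = (1/n) R^(2/3) √S = (1/0.038) × 0.9276^(2/3) × √0.07 = 6.622 m/s. Hydraulic depth D_h = A/T = 7.356/4.97 = 1.48 m.
Froude number Fr = V/√(g·D_h) = 6.622/√(9.81×1.48) = 1.74, which is greater than 1, so the flow is supercritical.

supercritical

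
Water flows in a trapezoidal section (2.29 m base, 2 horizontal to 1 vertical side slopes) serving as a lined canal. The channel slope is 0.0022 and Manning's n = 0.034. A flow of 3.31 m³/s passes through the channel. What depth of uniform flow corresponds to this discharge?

y_n = 0.869 m

Manning's equation rearranged: A R^(2/3) = nQ / (1·√S) = 0.034 × 3.31 / (√0.0022) = 2.399.
Try y = 0.635 m: A R^(2/3) = 1.309 — short.
Try y = 1.05 m: A R^(2/3) = 3.494 — over.
Try y = 0.869 m: A R^(2/3) = 2.397 — close enough.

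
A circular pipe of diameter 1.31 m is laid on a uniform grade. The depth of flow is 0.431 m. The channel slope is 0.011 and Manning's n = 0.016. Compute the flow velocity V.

For a circular section of diameter D = 1.31 m at depth y = 0.431 m, the central angle is θ = 2 arccos(1 − 2y/D) = 2.444 rad. Then A = (D²/8)(θ − sin θ) = 0.3863 m² and P = Dθ/2 = 1.601 m.
Hydraulic radius R = A/P = 0.3863/1.601 = 0.2414 m.
From Manning's equation, V = (1/n) R^(2/3) S^(1/2) = (1/0.016) × 0.2414^(2/3) × 0.011^(1/2) = 2.54 m/s.

V = 2.54 m/s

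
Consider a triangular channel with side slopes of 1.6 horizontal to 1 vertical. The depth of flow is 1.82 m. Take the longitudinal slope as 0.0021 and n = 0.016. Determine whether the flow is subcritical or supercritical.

subcritical

For a triangular section with side slope z = 1.6: A = zy² = 1.6×1.82² = 5.3 m²; P = 2y√(1+z²) = 2×1.82×1.887 = 6.868 m.
Hydraulic radius R = A/P = 5.3/6.868 = 0.7717 m.
V = (1/n) R^(2/3) √S = (1/0.016) × 0.7717^(2/3) × √0.0021 = 2.41 m/s. Hydraulic depth D_h = A/T = 5.3/5.824 = 0.91 m.
Froude number Fr = V/√(g·D_h) = 2.41/√(9.81×0.91) = 0.806, which is less than 1, so the flow is subcritical.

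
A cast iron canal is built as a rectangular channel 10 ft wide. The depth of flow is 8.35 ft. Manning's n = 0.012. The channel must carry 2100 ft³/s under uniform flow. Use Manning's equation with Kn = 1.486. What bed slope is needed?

Flow area A = b·y = 10 × 8.35 = 83.5 ft². Wetted perimeter P = b + 2y = 10 + 2×8.35 = 26.7 ft.
Hydraulic radius R = A/P = 83.5/26.7 = 3.127 ft.
From Manning's equation, S = [nQ / (1.486 A R^(2/3))]² = [0.012 × 2100 / (1.486 × 83.5 × 3.127^(2/3))]² = 0.00902.

S = 0.00902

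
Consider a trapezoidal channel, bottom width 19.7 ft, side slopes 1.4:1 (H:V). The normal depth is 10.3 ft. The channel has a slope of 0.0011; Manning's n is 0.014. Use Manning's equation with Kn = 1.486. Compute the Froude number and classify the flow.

subcritical

With bottom width b = 19.7 ft and side slope z = 1.4: A = (b + zy)y = (19.7 + 1.4×10.3)×10.3 = 351.4 ft²; P = b + 2y√(1+z²) = 19.7 + 2×10.3×1.72 = 55.14 ft.
Hydraulic radius R = A/P = 351.4/55.14 = 6.373 ft.
V = (1.486/n) R^(2/3) √S = (1.486/0.014) × 6.373^(2/3) × √0.0011 = 12.1 ft/s. Hydraulic depth D_h = A/T = 351.4/48.54 = 7.24 ft.
Froude number Fr = V/√(g·D_h) = 12.1/√(32.2×7.24) = 0.793, which is less than 1, so the flow is subcritical.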